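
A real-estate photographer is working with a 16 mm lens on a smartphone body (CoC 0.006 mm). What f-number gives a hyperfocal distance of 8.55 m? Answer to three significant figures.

f/5

Rearrange H = f²/(N·c) + f for N: N = f² / ((H − f)·c).
N = 16² / ((8550 − 16) × 0.006) = 256 / 51.20 ≈ 5.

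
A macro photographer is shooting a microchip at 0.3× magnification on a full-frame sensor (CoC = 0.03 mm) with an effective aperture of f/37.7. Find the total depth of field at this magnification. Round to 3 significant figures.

25.1 mm

At magnification m, DoF ≈ 2·N_eff·c/m² = 2 × 37.7 × 0.03 / 0.3² = 2.262 / 0.09 ≈ 25.1 mm.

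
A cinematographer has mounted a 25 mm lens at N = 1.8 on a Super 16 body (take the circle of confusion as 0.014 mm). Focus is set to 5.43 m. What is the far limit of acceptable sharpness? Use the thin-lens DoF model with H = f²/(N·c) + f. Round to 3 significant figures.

Hyperfocal distance H = f²/(N·c) + f = 25²/(1.8 × 0.014) + 25 = 625/0.0252 + 25 ≈ 24826.6 mm ≈ 24.83 m.
Far limit Df = s·(H − f)/(H − s) = 5430 × (24826.6 − 25) / (24826.6 − 5430) = 5430 × 24801.6 / 19396.6 ≈ 6943.1 mm ≈ 6.94 m.

6.94 m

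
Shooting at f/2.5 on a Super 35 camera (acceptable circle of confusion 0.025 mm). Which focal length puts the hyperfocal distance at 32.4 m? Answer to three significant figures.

From H = f²/(N·c) + f, with f ≪ H: f ≈ √(H·N·c) = √(32400 × 2.5 × 0.025) = √2025.0 ≈ 45.00 mm.
The +f correction barely moves this — solving exactly, f² + N·c·f − N·c·H = 0 ⇒ f = (−N·c + √((N·c)² + 4·N·c·H))/2 = (−0.0625 + √8100.0)/2 ≈ 44.969 mm, so f ≈ 45.0 mm.

45.0 mm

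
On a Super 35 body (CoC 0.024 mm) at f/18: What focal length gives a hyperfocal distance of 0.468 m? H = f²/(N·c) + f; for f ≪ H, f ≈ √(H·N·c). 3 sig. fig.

From H = f²/(N·c) + f, with f ≪ H: f ≈ √(H·N·c) = √(468 × 18 × 0.024) = √202.18 ≈ 14.22 mm.
Exact: f² + N·c·f − N·c·H = 0 ⇒ f = (−N·c + √((N·c)² + 4·N·c·H))/2 = (−0.432 + √808.89)/2 ≈ 14.005 mm ≈ 14.0 mm.

14.0 mm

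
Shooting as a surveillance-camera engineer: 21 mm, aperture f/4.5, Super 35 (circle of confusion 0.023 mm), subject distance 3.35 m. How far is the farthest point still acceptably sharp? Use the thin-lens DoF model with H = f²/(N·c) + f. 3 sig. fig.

15.3 m

Hyperfocal distance H = f²/(N·c) + f = 21²/(4.5 × 0.023) + 21 = 441/0.1035 + 21 ≈ 4281.9 mm ≈ 4.282 m.
Far limit Df = s·(H − f)/(H − s) = 3350 × (4281.9 − 21) / (4281.9 − 3350) = 3350 × 4260.9 / 931.9 ≈ 15318 mm ≈ 15.3 m.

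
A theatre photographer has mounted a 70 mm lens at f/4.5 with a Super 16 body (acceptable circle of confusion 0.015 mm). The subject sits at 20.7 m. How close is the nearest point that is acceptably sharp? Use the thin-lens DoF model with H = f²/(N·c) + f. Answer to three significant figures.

Hyperfocal distance H = f²/(N·c) + f = 70²/(4.5 × 0.015) + 70 = 4900/0.0675 + 70 ≈ 72662.6 mm ≈ 72.66 m.
Near limit Dn = s·(H − f)/(H + s − 2f) = 20700 × (72662.6 − 70) / (72662.6 + 20700 − 2 × 70) = 20700 × 72592.6 / 93222.6 ≈ 16119 mm ≈ 16.1 m.

16.1 m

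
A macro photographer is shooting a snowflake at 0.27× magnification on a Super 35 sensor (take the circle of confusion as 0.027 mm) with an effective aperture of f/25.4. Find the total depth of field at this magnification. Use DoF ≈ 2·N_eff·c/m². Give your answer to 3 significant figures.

18.8 mm

At magnification m, DoF ≈ 2·N_eff·c/m² = 2 × 25.4 × 0.027 / 0.27² = 1.372 / 0.0729 ≈ 18.8 mm.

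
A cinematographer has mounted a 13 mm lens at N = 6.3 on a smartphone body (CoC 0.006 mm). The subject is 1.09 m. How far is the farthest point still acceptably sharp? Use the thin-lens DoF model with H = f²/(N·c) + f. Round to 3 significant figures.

Hyperfocal distance H = f²/(N·c) + f = 13²/(6.3 × 0.006) + 13 = 169/0.0378 + 13 ≈ 4483.9 mm ≈ 4.484 m.
Far limit Df = s·(H − f)/(H − s) = 1090 × (4483.9 − 13) / (4483.9 − 1090) = 1090 × 4470.9 / 3393.9 ≈ 1435.9 mm ≈ 1.44 m.

1.44 m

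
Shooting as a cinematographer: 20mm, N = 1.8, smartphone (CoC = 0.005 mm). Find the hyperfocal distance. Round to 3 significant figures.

44.5 m

Hyperfocal distance H = f²/(N·c) + f = 20²/(1.8 × 0.005) + 20 = 400/0.009 + 20 ≈ 44464.4 mm ≈ 44.5 m.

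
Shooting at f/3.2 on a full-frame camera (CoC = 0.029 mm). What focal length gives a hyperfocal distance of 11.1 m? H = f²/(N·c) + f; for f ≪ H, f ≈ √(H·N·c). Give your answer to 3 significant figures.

From H = f²/(N·c) + f, with f ≪ H: f ≈ √(H·N·c) = √(11100 × 3.2 × 0.029) = √1030.1 ≈ 32.09 mm.
Exact: f² + N·c·f − N·c·H = 0 ⇒ f = (−N·c + √((N·c)² + 4·N·c·H))/2 = (−0.0928 + √4120.3)/2 ≈ 32.048 mm ≈ 32.0 mm.

32.0 mm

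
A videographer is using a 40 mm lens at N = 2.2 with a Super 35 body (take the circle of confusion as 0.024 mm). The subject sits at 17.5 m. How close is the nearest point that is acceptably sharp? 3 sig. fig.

Hyperfocal distance H = f²/(N·c) + f = 40²/(2.2 × 0.024) + 40 = 1600/0.0528 + 40 ≈ 30343.0 mm ≈ 30.34 m.
Near limit Dn = s·(H − f)/(H + s − 2f) = 17500 × (30343.0 − 40) / (30343.0 + 17500 − 2 × 40) = 17500 × 30303.0 / 47763.0 ≈ 11103 mm ≈ 11.1 m.

11.1 m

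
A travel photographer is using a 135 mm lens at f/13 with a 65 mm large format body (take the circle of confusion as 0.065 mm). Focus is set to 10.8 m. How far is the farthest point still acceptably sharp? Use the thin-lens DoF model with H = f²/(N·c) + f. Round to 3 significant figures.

Hyperfocal distance H = f²/(N·c) + f = 135²/(13 × 0.065) + 135 = 18225/0.845 + 135 ≈ 21703.0 mm ≈ 21.70 m.
Far limit Df = s·(H − f)/(H − s) = 10800 × (21703.0 − 135) / (21703.0 − 10800) = 10800 × 21568.0 / 10903.0 ≈ 21364 mm ≈ 21.4 m.

21.4 m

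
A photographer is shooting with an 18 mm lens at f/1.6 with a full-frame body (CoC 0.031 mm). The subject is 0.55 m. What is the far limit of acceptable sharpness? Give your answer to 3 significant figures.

Hyperfocal distance H = f²/(N·c) + f = 18²/(1.6 × 0.031) + 18 = 324/0.0496 + 18 ≈ 6550.3 mm ≈ 6.550 m.
Far limit Df = s·(H − f)/(H − s) = 550 × (6550.3 − 18) / (6550.3 − 550) = 550 × 6532.3 / 6000.3 ≈ 598.76 mm ≈ 0.599 m.

0.599 m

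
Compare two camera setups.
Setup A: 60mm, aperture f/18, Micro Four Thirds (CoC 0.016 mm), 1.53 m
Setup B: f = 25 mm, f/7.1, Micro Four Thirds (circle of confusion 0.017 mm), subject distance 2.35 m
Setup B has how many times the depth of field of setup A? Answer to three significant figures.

7.24

Setup A: H = 60²/(18×0.016) + 60 ≈ 12560.0 mm; DoF = Df − Dn = 1733.91 − 1369.01 ≈ 364.90 mm.
Setup B: H = 25²/(7.1×0.017) + 25 ≈ 5203.1 mm; DoF = Df − Dn = 4265.0 − 1621.8 ≈ 2643.2 mm.
Ratio = 2643.2 / 364.90 ≈ 7.24.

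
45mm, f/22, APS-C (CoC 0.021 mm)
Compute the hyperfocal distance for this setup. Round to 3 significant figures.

4.43 m

Hyperfocal distance H = f²/(N·c) + f = 45²/(22 × 0.021) + 45 = 2025/0.462 + 45 ≈ 4428.1 mm ≈ 4.43 m.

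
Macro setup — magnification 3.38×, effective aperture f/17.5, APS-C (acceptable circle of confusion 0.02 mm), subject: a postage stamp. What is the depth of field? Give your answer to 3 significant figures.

0.0613 mm

At magnification m, DoF ≈ 2·N_eff·c/m² = 2 × 17.5 × 0.02 / 3.38² = 0.7 / 11.42 ≈ 0.0613 mm.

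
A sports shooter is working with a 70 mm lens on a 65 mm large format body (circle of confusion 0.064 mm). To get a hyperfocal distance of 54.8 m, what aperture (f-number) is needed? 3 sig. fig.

Rearrange H = f²/(N·c) + f for N: N = f² / ((H − f)·c).
N = 70² / ((54800 − 70) × 0.064) = 4900 / 3503 ≈ 1.40.

f/1.40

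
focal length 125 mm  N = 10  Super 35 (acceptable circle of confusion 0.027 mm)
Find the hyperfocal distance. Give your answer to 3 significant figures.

Hyperfocal distance H = f²/(N·c) + f = 125²/(10 × 0.027) + 125 = 15625/0.27 + 125 ≈ 57995.4 mm ≈ 58.0 m.

58.0 m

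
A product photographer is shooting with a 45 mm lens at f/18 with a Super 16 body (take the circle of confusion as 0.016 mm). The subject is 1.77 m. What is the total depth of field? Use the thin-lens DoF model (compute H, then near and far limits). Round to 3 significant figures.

Hyperfocal distance H = f²/(N·c) + f = 45²/(18 × 0.016) + 45 = 2025/0.288 + 45 ≈ 7076.2 mm ≈ 7.076 m.
Near limit Dn = s·(H − f)/(H + s − 2f) = 1770 × (7076.2 − 45) / (7076.2 + 1770 − 2 × 45) = 1770 × 7031.2 / 8756.2 ≈ 1421.31 mm.
Far limit Df = s·(H − f)/(H − s) = 1770 × (7076.2 − 45) / (7076.2 − 1770) = 1770 × 7031.2 / 5306.2 ≈ 2345.41 mm.
Depth of field = Df − Dn = 2345.41 − 1421.31 ≈ 924.10 mm ≈ 0.924 m.

0.924 m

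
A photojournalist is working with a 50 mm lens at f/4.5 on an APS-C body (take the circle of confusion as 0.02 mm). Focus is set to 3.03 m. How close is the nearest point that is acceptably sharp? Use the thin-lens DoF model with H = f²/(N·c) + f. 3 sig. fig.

2.74 m

Hyperfocal distance H = f²/(N·c) + f = 50²/(4.5 × 0.02) + 50 = 2500/0.09 + 50 ≈ 27827.8 mm ≈ 27.83 m.
Near limit Dn = s·(H − f)/(H + s − 2f) = 3030 × (27827.8 − 50) / (27827.8 + 3030 − 2 × 50) = 3030 × 27777.8 / 30757.8 ≈ 2736.4 mm ≈ 2.74 m.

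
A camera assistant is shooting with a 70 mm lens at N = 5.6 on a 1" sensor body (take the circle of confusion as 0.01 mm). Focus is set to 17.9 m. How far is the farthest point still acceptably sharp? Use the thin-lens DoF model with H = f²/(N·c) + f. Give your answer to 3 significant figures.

Hyperfocal distance H = f²/(N·c) + f = 70²/(5.6 × 0.01) + 70 = 4900/0.056 + 70 ≈ 87570.0 mm ≈ 87.57 m.
Far limit Df = s·(H − f)/(H − s) = 17900 × (87570.0 − 70) / (87570.0 − 17900) = 17900 × 87500.0 / 69670.0 ≈ 22481 mm ≈ 22.5 m.

22.5 m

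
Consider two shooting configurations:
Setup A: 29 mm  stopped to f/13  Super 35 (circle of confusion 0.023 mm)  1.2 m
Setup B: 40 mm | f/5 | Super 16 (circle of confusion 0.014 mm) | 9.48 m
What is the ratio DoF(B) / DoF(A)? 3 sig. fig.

7.81

Setup A: H = 29²/(13×0.023) + 29 ≈ 2841.7 mm; DoF = Df − Dn = 2055.9 − 847.3 ≈ 1208.6 mm.
Setup B: H = 40²/(5×0.014) + 40 ≈ 22897.1 mm; DoF = Df − Dn = 16149.9 − 6709.1 ≈ 9440.8 mm.
Ratio = 9440.8 / 1208.6 ≈ 7.81.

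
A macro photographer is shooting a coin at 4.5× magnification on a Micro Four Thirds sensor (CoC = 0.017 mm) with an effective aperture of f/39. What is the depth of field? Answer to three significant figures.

0.0655 mm

At magnification m, DoF ≈ 2·N_eff·c/m² = 2 × 39 × 0.017 / 4.5² = 1.326 / 20.25 ≈ 0.0655 mm.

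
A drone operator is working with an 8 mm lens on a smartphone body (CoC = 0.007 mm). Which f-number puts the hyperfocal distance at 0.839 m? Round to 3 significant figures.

f/11

Rearrange H = f²/(N·c) + f for N: N = f² / ((H − f)·c).
N = 8² / ((839 − 8) × 0.007) = 64 / 5.817 ≈ 11.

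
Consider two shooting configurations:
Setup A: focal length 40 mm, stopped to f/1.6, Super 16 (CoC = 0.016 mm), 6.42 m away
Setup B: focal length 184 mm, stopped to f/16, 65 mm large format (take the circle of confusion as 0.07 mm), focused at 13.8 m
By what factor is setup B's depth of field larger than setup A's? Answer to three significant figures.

Setup A: H = 40²/(1.6×0.016) + 40 ≈ 62540.0 mm; DoF = Df − Dn = 7149.9 − 5825.3 ≈ 1324.6 mm.
Setup B: H = 184²/(16×0.07) + 184 ≈ 30412.6 mm; DoF = Df − Dn = 25111 − 9514 ≈ 15597 mm.
Ratio = 15597 / 1324.6 ≈ 11.8.

11.8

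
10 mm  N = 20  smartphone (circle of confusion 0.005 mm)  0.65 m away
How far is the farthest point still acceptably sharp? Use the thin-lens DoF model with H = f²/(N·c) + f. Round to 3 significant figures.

1.81 m

Hyperfocal distance H = f²/(N·c) + f = 10²/(20 × 0.005) + 10 = 100/0.1 + 10 ≈ 1010.0 mm ≈ 1.010 m.
Far limit Df = s·(H − f)/(H − s) = 650 × (1010.0 − 10) / (1010.0 − 650) = 650 × 1000.0 / 360.0 ≈ 1805.6 mm ≈ 1.81 m.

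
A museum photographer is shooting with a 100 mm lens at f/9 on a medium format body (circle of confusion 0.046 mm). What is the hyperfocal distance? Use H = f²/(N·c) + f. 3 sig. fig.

24.3 m

Hyperfocal distance H = f²/(N·c) + f = 100²/(9 × 0.046) + 100 = 10000/0.414 + 100 ≈ 24254.6 mm ≈ 24.3 m.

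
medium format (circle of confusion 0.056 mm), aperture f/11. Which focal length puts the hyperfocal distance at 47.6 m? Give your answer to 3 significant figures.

171 mm

From H = f²/(N·c) + f, with f ≪ H: f ≈ √(H·N·c) = √(47600 × 11 × 0.056) = √29322 ≈ 171.2 mm.
The +f correction barely moves this — solving exactly, f² + N·c·f − N·c·H = 0 ⇒ f = (−N·c + √((N·c)² + 4·N·c·H))/2 = (−0.616 + √117287)/2 ≈ 170.93 mm, so f ≈ 171 mm.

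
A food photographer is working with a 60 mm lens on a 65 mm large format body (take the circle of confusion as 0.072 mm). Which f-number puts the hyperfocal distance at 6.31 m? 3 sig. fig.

f/8

Rearrange H = f²/(N·c) + f for N: N = f² / ((H − f)·c).
N = 60² / ((6310 − 60) × 0.072) = 3600 / 450.0 ≈ 8.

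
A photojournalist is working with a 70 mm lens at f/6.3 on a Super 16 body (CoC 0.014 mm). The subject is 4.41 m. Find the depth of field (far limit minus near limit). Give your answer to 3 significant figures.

0.693 m

Hyperfocal distance H = f²/(N·c) + f = 70²/(6.3 × 0.014) + 70 = 4900/0.0882 + 70 ≈ 55625.6 mm ≈ 55.63 m.
Near limit Dn = s·(H − f)/(H + s − 2f) = 4410 × (55625.6 − 70) / (55625.6 + 4410 − 2 × 70) = 4410 × 55555.6 / 59895.6 ≈ 4090.45 mm.
Far limit Df = s·(H − f)/(H − s) = 4410 × (55625.6 − 70) / (55625.6 − 4410) = 4410 × 55555.6 / 51215.6 ≈ 4783.70 mm.
Depth of field = Df − Dn = 4783.70 − 4090.45 ≈ 693.25 mm ≈ 0.693 m.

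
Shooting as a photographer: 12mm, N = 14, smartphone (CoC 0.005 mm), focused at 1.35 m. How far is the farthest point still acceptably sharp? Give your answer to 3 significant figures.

Hyperfocal distance H = f²/(N·c) + f = 12²/(14 × 0.005) + 12 = 144/0.07 + 12 ≈ 2069.1 mm ≈ 2.069 m.
Far limit Df = s·(H − f)/(H − s) = 1350 × (2069.1 − 12) / (2069.1 − 1350) = 1350 × 2057.1 / 719.1 ≈ 3861.7 mm ≈ 3.86 m.

3.86 m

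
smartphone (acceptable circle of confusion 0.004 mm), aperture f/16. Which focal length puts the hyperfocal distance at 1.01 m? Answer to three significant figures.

From H = f²/(N·c) + f, with f ≪ H: f ≈ √(H·N·c) = √(1010 × 16 × 0.004) = √64.640 ≈ 8.040 mm.
Exact: f² + N·c·f − N·c·H = 0 ⇒ f = (−N·c + √((N·c)² + 4·N·c·H))/2 = (−0.064 + √258.56)/2 ≈ 8.0080 mm ≈ 8.01 mm.

8.01 mm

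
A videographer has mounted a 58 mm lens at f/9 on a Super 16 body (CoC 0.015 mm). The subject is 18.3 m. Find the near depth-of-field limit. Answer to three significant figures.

Hyperfocal distance H = f²/(N·c) + f = 58²/(9 × 0.015) + 58 = 3364/0.135 + 58 ≈ 24976.5 mm ≈ 24.98 m.
Near limit Dn = s·(H − f)/(H + s − 2f) = 18300 × (24976.5 − 58) / (24976.5 + 18300 − 2 × 58) = 18300 × 24918.5 / 43160.5 ≈ 10565 mm ≈ 10.6 m.

10.6 m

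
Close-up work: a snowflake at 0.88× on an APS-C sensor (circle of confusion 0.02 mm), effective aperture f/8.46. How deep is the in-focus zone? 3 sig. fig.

0.437 mm

At magnification m, DoF ≈ 2·N_eff·c/m² = 2 × 8.46 × 0.02 / 0.88² = 0.3384 / 0.7744 ≈ 0.437 mm.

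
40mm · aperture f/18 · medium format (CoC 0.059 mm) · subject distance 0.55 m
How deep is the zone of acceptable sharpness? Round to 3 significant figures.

421 mm

Hyperfocal distance H = f²/(N·c) + f = 40²/(18 × 0.059) + 40 = 1600/1.062 + 40 ≈ 1546.6 mm ≈ 1.547 m.
Near limit Dn = s·(H − f)/(H + s − 2f) = 550 × (1546.6 − 40) / (1546.6 + 550 − 2 × 40) = 550 × 1506.6 / 2016.6 ≈ 410.90 mm.
Far limit Df = s·(H − f)/(H − s) = 550 × (1546.6 − 40) / (1546.6 − 550) = 550 × 1506.6 / 996.6 ≈ 831.46 mm.
Depth of field = Df − Dn = 831.46 − 410.90 ≈ 420.56 mm.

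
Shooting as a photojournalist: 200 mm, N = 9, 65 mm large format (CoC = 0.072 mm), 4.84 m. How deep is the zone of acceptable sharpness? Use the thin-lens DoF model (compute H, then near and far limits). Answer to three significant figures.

Hyperfocal distance H = f²/(N·c) + f = 200²/(9 × 0.072) + 200 = 40000/0.648 + 200 ≈ 61928.4 mm ≈ 61.93 m.
Near limit Dn = s·(H − f)/(H + s − 2f) = 4840 × (61928.4 − 200) / (61928.4 + 4840 − 2 × 200) = 4840 × 61728.4 / 66368.4 ≈ 4501.62 mm.
Far limit Df = s·(H − f)/(H − s) = 4840 × (61928.4 − 200) / (61928.4 − 4840) = 4840 × 61728.4 / 57088.4 ≈ 5233.38 mm.
Depth of field = Df − Dn = 5233.38 − 4501.62 ≈ 731.76 mm ≈ 0.732 m.

0.732 m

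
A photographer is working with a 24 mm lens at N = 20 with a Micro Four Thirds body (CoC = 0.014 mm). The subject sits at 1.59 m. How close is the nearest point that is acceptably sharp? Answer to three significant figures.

Hyperfocal distance H = f²/(N·c) + f = 24²/(20 × 0.014) + 24 = 576/0.28 + 24 ≈ 2081.1 mm ≈ 2.081 m.
Near limit Dn = s·(H − f)/(H + s − 2f) = 1590 × (2081.1 − 24) / (2081.1 + 1590 − 2 × 24) = 1590 × 2057.1 / 3623.1 ≈ 902.77 mm ≈ 0.903 m.

0.903 m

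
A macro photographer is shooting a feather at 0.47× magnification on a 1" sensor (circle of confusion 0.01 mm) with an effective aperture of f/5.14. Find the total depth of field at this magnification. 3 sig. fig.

At magnification m, DoF ≈ 2·N_eff·c/m² = 2 × 5.14 × 0.01 / 0.47² = 0.1028 / 0.2209 ≈ 0.465 mm.

0.465 mm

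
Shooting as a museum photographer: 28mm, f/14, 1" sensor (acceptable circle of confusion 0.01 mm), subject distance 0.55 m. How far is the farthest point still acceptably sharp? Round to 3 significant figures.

0.607 m

Hyperfocal distance H = f²/(N·c) + f = 28²/(14 × 0.01) + 28 = 784/0.14 + 28 ≈ 5628.0 mm ≈ 5.628 m.
Far limit Df = s·(H − f)/(H − s) = 550 × (5628.0 − 28) / (5628.0 − 550) = 550 × 5600.0 / 5078.0 ≈ 606.54 mm ≈ 0.607 m.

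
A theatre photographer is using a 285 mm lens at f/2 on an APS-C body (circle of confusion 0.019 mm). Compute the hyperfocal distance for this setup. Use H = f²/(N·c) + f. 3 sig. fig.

2140 m

Hyperfocal distance H = f²/(N·c) + f = 285²/(2 × 0.019) + 285 = 81225/0.038 + 285 ≈ 2137785.0 mm ≈ 2140 m.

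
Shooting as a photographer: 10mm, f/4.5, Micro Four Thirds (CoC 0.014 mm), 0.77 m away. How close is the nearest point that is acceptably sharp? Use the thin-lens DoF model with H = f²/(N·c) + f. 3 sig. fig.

Hyperfocal distance H = f²/(N·c) + f = 10²/(4.5 × 0.014) + 10 = 100/0.063 + 10 ≈ 1597.3 mm ≈ 1.597 m.
Near limit Dn = s·(H − f)/(H + s − 2f) = 770 × (1597.3 − 10) / (1597.3 + 770 − 2 × 10) = 770 × 1587.3 / 2347.3 ≈ 520.69 mm ≈ 0.521 m.

0.521 m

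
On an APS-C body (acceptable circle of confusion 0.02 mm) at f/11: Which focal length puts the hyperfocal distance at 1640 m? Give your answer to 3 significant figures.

601 mm

From H = f²/(N·c) + f, with f ≪ H: f ≈ √(H·N·c) = √(1640000 × 11 × 0.02) = √360800 ≈ 600.7 mm.
The +f correction barely moves this — solving exactly, f² + N·c·f − N·c·H = 0 ⇒ f = (−N·c + √((N·c)² + 4·N·c·H))/2 = (−0.22 + √1443200)/2 ≈ 600.56 mm, so f ≈ 601 mm.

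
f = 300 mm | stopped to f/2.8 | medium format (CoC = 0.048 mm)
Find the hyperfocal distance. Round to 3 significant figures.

670 m

Hyperfocal distance H = f²/(N·c) + f = 300²/(2.8 × 0.048) + 300 = 90000/0.1344 + 300 ≈ 669942.9 mm ≈ 670 m.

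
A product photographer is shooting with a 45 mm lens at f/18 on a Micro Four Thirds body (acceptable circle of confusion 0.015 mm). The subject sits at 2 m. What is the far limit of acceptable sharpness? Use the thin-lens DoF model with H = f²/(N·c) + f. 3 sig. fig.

2.71 m

Hyperfocal distance H = f²/(N·c) + f = 45²/(18 × 0.015) + 45 = 2025/0.27 + 45 ≈ 7545.0 mm ≈ 7.545 m.
Far limit Df = s·(H − f)/(H − s) = 2000 × (7545.0 − 45) / (7545.0 − 2000) = 2000 × 7500.0 / 5545.0 ≈ 2705.1 mm ≈ 2.71 m.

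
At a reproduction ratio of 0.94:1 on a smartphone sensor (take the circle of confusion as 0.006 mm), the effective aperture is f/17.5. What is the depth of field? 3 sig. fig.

0.238 mm

At magnification m, DoF ≈ 2·N_eff·c/m² = 2 × 17.5 × 0.006 / 0.94² = 0.21 / 0.8836 ≈ 0.238 mm.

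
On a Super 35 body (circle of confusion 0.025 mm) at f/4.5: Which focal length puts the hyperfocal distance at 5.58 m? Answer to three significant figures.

From H = f²/(N·c) + f, with f ≪ H: f ≈ √(H·N·c) = √(5580 × 4.5 × 0.025) = √627.75 ≈ 25.05 mm.
Exact: f² + N·c·f − N·c·H = 0 ⇒ f = (−N·c + √((N·c)² + 4·N·c·H))/2 = (−0.1125 + √2511.0)/2 ≈ 24.999 mm ≈ 25.0 mm.

25.0 mm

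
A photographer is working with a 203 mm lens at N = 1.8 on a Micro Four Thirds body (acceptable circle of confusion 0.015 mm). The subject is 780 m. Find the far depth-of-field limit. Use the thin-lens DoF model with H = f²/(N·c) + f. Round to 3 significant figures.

Hyperfocal distance H = f²/(N·c) + f = 203²/(1.8 × 0.015) + 203 = 41209/0.027 + 203 ≈ 1526462.3 mm ≈ 1526 m.
Far limit Df = s·(H − f)/(H − s) = 780000 × (1526462.3 − 203) / (1526462.3 − 780000) = 780000 × 1526259.3 / 746462.3 ≈ 1594832 mm ≈ 1590 m.

1590 m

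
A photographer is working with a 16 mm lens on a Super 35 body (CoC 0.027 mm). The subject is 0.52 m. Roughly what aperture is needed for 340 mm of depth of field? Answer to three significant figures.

f/5.60

Write h = H − f = f²/(N·c). The thin-lens limits are Dn = s·h/(h + (s−f)) and Df = s·h/(h − (s−f)), so DoF = Df − Dn = 2·s·(s−f)·h / (h² − (s−f)²).
That is a quadratic in h: DoF·h² − 2·s·(s−f)·h − DoF·(s−f)² = 0 ⇒ h = (s−f)·(s + √(s² + DoF²)) / DoF = 504 × (520 + √(520² + 340²)) / 340 = 504 × (520 + 621.289) / 340 ≈ 1691.8 mm.
Then N = f²/(c·h) = 16² / (0.027 × 1691.8) = 256 / 45.678 ≈ 5.60.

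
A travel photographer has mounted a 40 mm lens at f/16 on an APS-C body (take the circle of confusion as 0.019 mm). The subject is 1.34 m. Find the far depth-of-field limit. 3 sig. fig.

Hyperfocal distance H = f²/(N·c) + f = 40²/(16 × 0.019) + 40 = 1600/0.304 + 40 ≈ 5303.2 mm ≈ 5.303 m.
Far limit Df = s·(H − f)/(H − s) = 1340 × (5303.2 − 40) / (5303.2 − 1340) = 1340 × 5263.2 / 3963.2 ≈ 1779.5 mm ≈ 1.78 m.

1.78 m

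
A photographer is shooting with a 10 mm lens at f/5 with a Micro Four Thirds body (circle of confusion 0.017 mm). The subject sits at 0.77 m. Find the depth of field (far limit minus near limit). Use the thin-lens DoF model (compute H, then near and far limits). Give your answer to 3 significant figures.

Hyperfocal distance H = f²/(N·c) + f = 10²/(5 × 0.017) + 10 = 100/0.085 + 10 ≈ 1186.5 mm ≈ 1.186 m.
Near limit Dn = s·(H − f)/(H + s − 2f) = 770 × (1186.5 − 10) / (1186.5 + 770 − 2 × 10) = 770 × 1176.5 / 1936.5 ≈ 467.8 mm.
Far limit Df = s·(H − f)/(H − s) = 770 × (1186.5 − 10) / (1186.5 − 770) = 770 × 1176.5 / 416.5 ≈ 2175.1 mm.
Depth of field = Df − Dn = 2175.1 − 467.8 ≈ 1707.3 mm ≈ 1.71 m.

1.71 m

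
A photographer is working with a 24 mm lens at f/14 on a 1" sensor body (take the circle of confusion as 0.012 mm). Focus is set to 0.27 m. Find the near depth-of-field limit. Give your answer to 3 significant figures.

252 mm

Hyperfocal distance H = f²/(N·c) + f = 24²/(14 × 0.012) + 24 = 576/0.168 + 24 ≈ 3452.6 mm ≈ 3.453 m.
Near limit Dn = s·(H − f)/(H + s − 2f) = 270 × (3452.6 − 24) / (3452.6 + 270 − 2 × 24) = 270 × 3428.6 / 3674.6 ≈ 251.92 mm.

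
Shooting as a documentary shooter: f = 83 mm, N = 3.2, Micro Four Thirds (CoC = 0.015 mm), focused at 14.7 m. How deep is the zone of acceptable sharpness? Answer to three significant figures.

3.03 m

Hyperfocal distance H = f²/(N·c) + f = 83²/(3.2 × 0.015) + 83 = 6889/0.048 + 83 ≈ 143603.8 mm ≈ 143.6 m.
Near limit Dn = s·(H − f)/(H + s − 2f) = 14700 × (143603.8 − 83) / (143603.8 + 14700 − 2 × 83) = 14700 × 143520.8 / 158137.8 ≈ 13341.2 mm.
Far limit Df = s·(H − f)/(H − s) = 14700 × (143603.8 − 83) / (143603.8 − 14700) = 14700 × 143520.8 / 128903.8 ≈ 16366.9 mm.
Depth of field = Df − Dn = 16366.9 − 13341.2 ≈ 3025.7 mm ≈ 3.03 m.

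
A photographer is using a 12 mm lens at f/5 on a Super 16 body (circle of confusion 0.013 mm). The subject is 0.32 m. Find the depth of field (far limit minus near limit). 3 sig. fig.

90.7 mm

Hyperfocal distance H = f²/(N·c) + f = 12²/(5 × 0.013) + 12 = 144/0.065 + 12 ≈ 2227.4 mm ≈ 2.227 m.
Near limit Dn = s·(H − f)/(H + s − 2f) = 320 × (2227.4 − 12) / (2227.4 + 320 − 2 × 12) = 320 × 2215.4 / 2523.4 ≈ 280.941 mm.
Far limit Df = s·(H − f)/(H − s) = 320 × (2227.4 − 12) / (2227.4 − 320) = 320 × 2215.4 / 1907.4 ≈ 371.673 mm.
Depth of field = Df − Dn = 371.673 − 280.941 ≈ 90.732 mm.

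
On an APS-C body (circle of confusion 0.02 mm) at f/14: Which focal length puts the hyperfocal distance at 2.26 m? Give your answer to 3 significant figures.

25.0 mm

From H = f²/(N·c) + f, with f ≪ H: f ≈ √(H·N·c) = √(2260 × 14 × 0.02) = √632.80 ≈ 25.16 mm.
Exact: f² + N·c·f − N·c·H = 0 ⇒ f = (−N·c + √((N·c)² + 4·N·c·H))/2 = (−0.28 + √2531.3)/2 ≈ 25.016 mm ≈ 25.0 mm.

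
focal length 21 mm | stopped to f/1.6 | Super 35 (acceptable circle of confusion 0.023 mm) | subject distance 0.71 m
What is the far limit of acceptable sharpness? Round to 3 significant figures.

Hyperfocal distance H = f²/(N·c) + f = 21²/(1.6 × 0.023) + 21 = 441/0.0368 + 21 ≈ 12004.7 mm ≈ 12.00 m.
Far limit Df = s·(H − f)/(H − s) = 710 × (12004.7 − 21) / (12004.7 − 710) = 710 × 11983.7 / 11294.7 ≈ 753.31 mm ≈ 0.753 m.

0.753 m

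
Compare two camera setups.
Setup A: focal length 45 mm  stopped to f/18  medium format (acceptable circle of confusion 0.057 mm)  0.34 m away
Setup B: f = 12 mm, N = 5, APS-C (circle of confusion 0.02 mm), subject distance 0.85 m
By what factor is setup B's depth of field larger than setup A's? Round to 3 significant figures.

14.4

Setup A: H = 45²/(18×0.057) + 45 ≈ 2018.7 mm; DoF = Df − Dn = 399.75 − 295.79 ≈ 103.96 mm.
Setup B: H = 12²/(5×0.02) + 12 ≈ 1452.0 mm; DoF = Df − Dn = 2033.2 − 537.3 ≈ 1495.9 mm.
Ratio = 1495.9 / 103.96 ≈ 14.4.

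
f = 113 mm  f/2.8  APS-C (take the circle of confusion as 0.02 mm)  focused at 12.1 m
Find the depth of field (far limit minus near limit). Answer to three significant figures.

Hyperfocal distance H = f²/(N·c) + f = 113²/(2.8 × 0.02) + 113 = 12769/0.056 + 113 ≈ 228130.9 mm ≈ 228.1 m.
Near limit Dn = s·(H − f)/(H + s − 2f) = 12100 × (228130.9 − 113) / (228130.9 + 12100 − 2 × 113) = 12100 × 228017.9 / 240004.9 ≈ 11495.7 mm.
Far limit Df = s·(H − f)/(H − s) = 12100 × (228130.9 − 113) / (228130.9 − 12100) = 12100 × 228017.9 / 216030.9 ≈ 12771.4 mm.
Depth of field = Df − Dn = 12771.4 − 11495.7 ≈ 1275.7 mm ≈ 1.28 m.

1.28 m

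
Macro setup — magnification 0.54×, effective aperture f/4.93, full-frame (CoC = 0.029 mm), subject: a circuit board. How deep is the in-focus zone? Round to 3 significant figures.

At magnification m, DoF ≈ 2·N_eff·c/m² = 2 × 4.93 × 0.029 / 0.54² = 0.2859 / 0.2916 ≈ 0.981 mm.

0.981 mm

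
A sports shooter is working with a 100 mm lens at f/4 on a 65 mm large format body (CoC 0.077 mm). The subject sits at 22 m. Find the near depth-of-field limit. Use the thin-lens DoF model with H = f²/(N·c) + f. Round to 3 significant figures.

Hyperfocal distance H = f²/(N·c) + f = 100²/(4 × 0.077) + 100 = 10000/0.308 + 100 ≈ 32567.5 mm ≈ 32.57 m.
Near limit Dn = s·(H − f)/(H + s − 2f) = 22000 × (32567.5 − 100) / (32567.5 + 22000 − 2 × 100) = 22000 × 32467.5 / 54367.5 ≈ 13138 mm ≈ 13.1 m.

13.1 m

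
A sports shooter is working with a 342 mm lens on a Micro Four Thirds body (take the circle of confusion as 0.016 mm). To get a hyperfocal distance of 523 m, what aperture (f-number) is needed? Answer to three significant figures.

Rearrange H = f²/(N·c) + f for N: N = f² / ((H − f)·c).
N = 342² / ((523000 − 342) × 0.016) = 116964 / 8363 ≈ 14.

f/14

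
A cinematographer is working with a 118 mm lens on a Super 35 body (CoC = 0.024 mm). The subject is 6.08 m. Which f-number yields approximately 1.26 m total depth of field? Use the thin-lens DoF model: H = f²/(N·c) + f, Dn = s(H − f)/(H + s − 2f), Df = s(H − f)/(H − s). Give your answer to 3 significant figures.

f/9.98

Write h = H − f = f²/(N·c). The thin-lens limits are Dn = s·h/(h + (s−f)) and Df = s·h/(h − (s−f)), so DoF = Df − Dn = 2·s·(s−f)·h / (h² − (s−f)²).
That is a quadratic in h: DoF·h² − 2·s·(s−f)·h − DoF·(s−f)² = 0 ⇒ h = (s−f)·(s + √(s² + DoF²)) / DoF = 5962 × (6080 + √(6080² + 1260²)) / 1260 = 5962 × (6080 + 6209.19) / 1260 ≈ 58149 mm.
Then N = f²/(c·h) = 118² / (0.024 × 58149) = 13924 / 1395.6 ≈ 9.98.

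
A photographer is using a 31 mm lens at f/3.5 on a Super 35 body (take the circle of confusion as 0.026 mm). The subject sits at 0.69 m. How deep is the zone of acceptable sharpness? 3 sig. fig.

86.5 mm

Hyperfocal distance H = f²/(N·c) + f = 31²/(3.5 × 0.026) + 31 = 961/0.091 + 31 ≈ 10591.4 mm ≈ 10.59 m.
Near limit Dn = s·(H − f)/(H + s − 2f) = 690 × (10591.4 − 31) / (10591.4 + 690 − 2 × 31) = 690 × 10560.4 / 11219.4 ≈ 649.471 mm.
Far limit Df = s·(H − f)/(H − s) = 690 × (10591.4 − 31) / (10591.4 − 690) = 690 × 10560.4 / 9901.4 ≈ 735.924 mm.
Depth of field = Df − Dn = 735.924 − 649.471 ≈ 86.453 mm.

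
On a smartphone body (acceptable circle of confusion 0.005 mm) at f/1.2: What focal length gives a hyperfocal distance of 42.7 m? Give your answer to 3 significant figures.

From H = f²/(N·c) + f, with f ≪ H: f ≈ √(H·N·c) = √(42700 × 1.2 × 0.005) = √256.20 ≈ 16.01 mm.
The +f correction barely moves this — solving exactly, f² + N·c·f − N·c·H = 0 ⇒ f = (−N·c + √((N·c)² + 4·N·c·H))/2 = (−0.006 + √1024.8)/2 ≈ 16.003 mm, so f ≈ 16.0 mm.

16.0 mm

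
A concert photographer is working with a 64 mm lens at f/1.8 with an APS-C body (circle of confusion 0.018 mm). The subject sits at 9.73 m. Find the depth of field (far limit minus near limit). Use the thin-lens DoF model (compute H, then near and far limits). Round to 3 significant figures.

Hyperfocal distance H = f²/(N·c) + f = 64²/(1.8 × 0.018) + 64 = 4096/0.0324 + 64 ≈ 126483.8 mm ≈ 126.5 m.
Near limit Dn = s·(H − f)/(H + s − 2f) = 9730 × (126483.8 − 64) / (126483.8 + 9730 − 2 × 64) = 9730 × 126419.8 / 136085.8 ≈ 9038.9 mm.
Far limit Df = s·(H − f)/(H − s) = 9730 × (126483.8 − 64) / (126483.8 − 9730) = 9730 × 126419.8 / 116753.8 ≈ 10535.5 mm.
Depth of field = Df − Dn = 10535.5 − 9038.9 ≈ 1496.6 mm ≈ 1.50 m.

1.50 m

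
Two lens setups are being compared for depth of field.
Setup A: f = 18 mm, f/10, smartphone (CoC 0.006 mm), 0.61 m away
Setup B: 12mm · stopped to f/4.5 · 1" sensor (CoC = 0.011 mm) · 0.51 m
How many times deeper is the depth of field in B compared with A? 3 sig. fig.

1.33

Setup A: H = 18²/(10×0.006) + 18 ≈ 5418.0 mm; DoF = Df − Dn = 685.11 − 549.73 ≈ 135.38 mm.
Setup B: H = 12²/(4.5×0.011) + 12 ≈ 2921.1 mm; DoF = Df − Dn = 615.34 − 435.46 ≈ 179.88 mm.
Ratio = 179.88 / 135.38 ≈ 1.33.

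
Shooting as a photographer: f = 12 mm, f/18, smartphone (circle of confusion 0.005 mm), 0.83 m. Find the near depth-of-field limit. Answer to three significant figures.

Hyperfocal distance H = f²/(N·c) + f = 12²/(18 × 0.005) + 12 = 144/0.09 + 12 ≈ 1612.0 mm ≈ 1.612 m.
Near limit Dn = s·(H − f)/(H + s − 2f) = 830 × (1612.0 − 12) / (1612.0 + 830 − 2 × 12) = 830 × 1600.0 / 2418.0 ≈ 549.21 mm ≈ 0.549 m.

0.549 m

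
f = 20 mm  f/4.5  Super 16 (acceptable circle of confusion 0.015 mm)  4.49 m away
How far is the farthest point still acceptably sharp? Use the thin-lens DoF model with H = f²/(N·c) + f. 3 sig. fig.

18.3 m

Hyperfocal distance H = f²/(N·c) + f = 20²/(4.5 × 0.015) + 20 = 400/0.0675 + 20 ≈ 5945.9 mm ≈ 5.946 m.
Far limit Df = s·(H − f)/(H − s) = 4490 × (5945.9 − 20) / (5945.9 − 4490) = 4490 × 5925.9 / 1455.9 ≈ 18275 mm ≈ 18.3 m.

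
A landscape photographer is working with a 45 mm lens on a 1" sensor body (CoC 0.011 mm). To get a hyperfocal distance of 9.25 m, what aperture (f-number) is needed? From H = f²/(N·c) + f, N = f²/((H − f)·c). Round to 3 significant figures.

f/20

Rearrange H = f²/(N·c) + f for N: N = f² / ((H − f)·c).
N = 45² / ((9250 − 45) × 0.011) = 2025 / 101.3 ≈ 20.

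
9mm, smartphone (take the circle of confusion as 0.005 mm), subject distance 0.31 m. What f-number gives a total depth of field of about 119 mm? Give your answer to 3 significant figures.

Write h = H − f = f²/(N·c). The thin-lens limits are Dn = s·h/(h + (s−f)) and Df = s·h/(h − (s−f)), so DoF = Df − Dn = 2·s·(s−f)·h / (h² − (s−f)²).
That is a quadratic in h: DoF·h² − 2·s·(s−f)·h − DoF·(s−f)² = 0 ⇒ h = (s−f)·(s + √(s² + DoF²)) / DoF = 301 × (310 + √(310² + 119²)) / 119 = 301 × (310 + 332.056) / 119 ≈ 1624.0 mm.
Then N = f²/(c·h) = 9² / (0.005 × 1624.0) = 81 / 8.1201 ≈ 9.98.

f/9.98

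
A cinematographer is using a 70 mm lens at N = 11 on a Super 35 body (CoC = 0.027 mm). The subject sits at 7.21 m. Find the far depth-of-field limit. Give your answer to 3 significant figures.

Hyperfocal distance H = f²/(N·c) + f = 70²/(11 × 0.027) + 70 = 4900/0.297 + 70 ≈ 16568.3 mm ≈ 16.57 m.
Far limit Df = s·(H − f)/(H − s) = 7210 × (16568.3 − 70) / (16568.3 − 7210) = 7210 × 16498.3 / 9358.3 ≈ 12711 mm ≈ 12.7 m.

12.7 m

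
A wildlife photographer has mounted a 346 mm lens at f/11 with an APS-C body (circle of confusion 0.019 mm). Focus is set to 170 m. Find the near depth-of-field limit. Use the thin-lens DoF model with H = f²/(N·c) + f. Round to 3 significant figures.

131 m

Hyperfocal distance H = f²/(N·c) + f = 346²/(11 × 0.019) + 346 = 119716/0.209 + 346 ≈ 573149.8 mm ≈ 573.1 m.
Near limit Dn = s·(H − f)/(H + s − 2f) = 170000 × (573149.8 − 346) / (573149.8 + 170000 − 2 × 346) = 170000 × 572803.8 / 742457.8 ≈ 131154 mm ≈ 131 m.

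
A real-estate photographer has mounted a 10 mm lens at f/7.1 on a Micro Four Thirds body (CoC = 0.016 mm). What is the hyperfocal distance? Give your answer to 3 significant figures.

Hyperfocal distance H = f²/(N·c) + f = 10²/(7.1 × 0.016) + 10 = 100/0.1136 + 10 ≈ 890.3 mm ≈ 0.890 m.

0.890 m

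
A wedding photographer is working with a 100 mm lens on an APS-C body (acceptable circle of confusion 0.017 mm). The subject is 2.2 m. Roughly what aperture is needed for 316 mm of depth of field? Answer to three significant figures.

Write h = H − f = f²/(N·c). The thin-lens limits are Dn = s·h/(h + (s−f)) and Df = s·h/(h − (s−f)), so DoF = Df − Dn = 2·s·(s−f)·h / (h² − (s−f)²).
That is a quadratic in h: DoF·h² − 2·s·(s−f)·h − DoF·(s−f)² = 0 ⇒ h = (s−f)·(s + √(s² + DoF²)) / DoF = 2100 × (2200 + √(2200² + 316²)) / 316 = 2100 × (2200 + 2222.58) / 316 ≈ 29391 mm.
Then N = f²/(c·h) = 100² / (0.017 × 29391) = 10000 / 499.64 ≈ 20.

f/20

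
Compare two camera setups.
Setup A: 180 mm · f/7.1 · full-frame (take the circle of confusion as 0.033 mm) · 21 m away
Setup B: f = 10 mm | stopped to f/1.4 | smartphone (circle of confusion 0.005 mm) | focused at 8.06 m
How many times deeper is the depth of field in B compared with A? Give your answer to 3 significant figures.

Setup A: H = 180²/(7.1×0.033) + 180 ≈ 138464.3 mm; DoF = Df − Dn = 24722.2 − 18252.0 ≈ 6470.2 mm.
Setup B: H = 10²/(1.4×0.005) + 10 ≈ 14295.7 mm; DoF = Df − Dn = 18465 − 5155 ≈ 13310 mm.
Ratio = 13310 / 6470.2 ≈ 2.06.

2.06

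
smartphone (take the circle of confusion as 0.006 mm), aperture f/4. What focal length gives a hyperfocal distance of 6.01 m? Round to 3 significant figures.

From H = f²/(N·c) + f, with f ≪ H: f ≈ √(H·N·c) = √(6010 × 4 × 0.006) = √144.24 ≈ 12.01 mm.
The +f correction barely moves this — solving exactly, f² + N·c·f − N·c·H = 0 ⇒ f = (−N·c + √((N·c)² + 4·N·c·H))/2 = (−0.024 + √576.96)/2 ≈ 11.998 mm, so f ≈ 12.0 mm.

12.0 mm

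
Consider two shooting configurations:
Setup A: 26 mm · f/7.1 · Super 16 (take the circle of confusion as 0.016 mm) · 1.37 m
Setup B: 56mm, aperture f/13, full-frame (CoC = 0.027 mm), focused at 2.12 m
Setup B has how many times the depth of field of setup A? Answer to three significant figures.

Setup A: H = 26²/(7.1×0.016) + 26 ≈ 5976.7 mm; DoF = Df − Dn = 1769.70 − 1117.59 ≈ 652.11 mm.
Setup B: H = 56²/(13×0.027) + 56 ≈ 8990.5 mm; DoF = Df − Dn = 2756.9 − 1722.2 ≈ 1034.7 mm.
Ratio = 1034.7 / 652.11 ≈ 1.59.

1.59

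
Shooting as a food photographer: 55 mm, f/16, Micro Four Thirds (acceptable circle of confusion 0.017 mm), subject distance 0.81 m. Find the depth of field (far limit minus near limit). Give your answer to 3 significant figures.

Hyperfocal distance H = f²/(N·c) + f = 55²/(16 × 0.017) + 55 = 3025/0.272 + 55 ≈ 11176.3 mm ≈ 11.18 m.
Near limit Dn = s·(H − f)/(H + s − 2f) = 810 × (11176.3 − 55) / (11176.3 + 810 − 2 × 55) = 810 × 11121.3 / 11876.3 ≈ 758.51 mm.
Far limit Df = s·(H − f)/(H − s) = 810 × (11176.3 − 55) / (11176.3 − 810) = 810 × 11121.3 / 10366.3 ≈ 868.99 mm.
Depth of field = Df − Dn = 868.99 − 758.51 ≈ 110.48 mm.

110 mm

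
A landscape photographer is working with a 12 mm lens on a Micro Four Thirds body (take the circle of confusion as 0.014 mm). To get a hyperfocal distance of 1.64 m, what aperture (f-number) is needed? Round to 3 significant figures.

f/6.32

Rearrange H = f²/(N·c) + f for N: N = f² / ((H − f)·c).
N = 12² / ((1640 − 12) × 0.014) = 144 / 22.79 ≈ 6.32.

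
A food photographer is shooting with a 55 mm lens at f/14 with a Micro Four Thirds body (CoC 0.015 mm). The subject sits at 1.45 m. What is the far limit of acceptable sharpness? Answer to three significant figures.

Hyperfocal distance H = f²/(N·c) + f = 55²/(14 × 0.015) + 55 = 3025/0.21 + 55 ≈ 14459.8 mm ≈ 14.46 m.
Far limit Df = s·(H − f)/(H − s) = 1450 × (14459.8 − 55) / (14459.8 − 1450) = 1450 × 14404.8 / 13009.8 ≈ 1605.5 mm ≈ 1.61 m.

1.61 m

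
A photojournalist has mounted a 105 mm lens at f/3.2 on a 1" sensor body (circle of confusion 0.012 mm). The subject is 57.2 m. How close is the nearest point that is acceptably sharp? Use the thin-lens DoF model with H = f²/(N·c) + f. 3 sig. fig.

Hyperfocal distance H = f²/(N·c) + f = 105²/(3.2 × 0.012) + 105 = 11025/0.0384 + 105 ≈ 287214.4 mm ≈ 287.2 m.
Near limit Dn = s·(H − f)/(H + s − 2f) = 57200 × (287214.4 − 105) / (287214.4 + 57200 − 2 × 105) = 57200 × 287109.4 / 344204.4 ≈ 47712 mm ≈ 47.7 m.

47.7 m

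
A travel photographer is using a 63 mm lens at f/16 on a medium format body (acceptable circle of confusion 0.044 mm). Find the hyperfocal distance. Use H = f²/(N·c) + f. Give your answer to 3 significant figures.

5.70 m

Hyperfocal distance H = f²/(N·c) + f = 63²/(16 × 0.044) + 63 = 3969/0.704 + 63 ≈ 5700.8 mm ≈ 5.70 m.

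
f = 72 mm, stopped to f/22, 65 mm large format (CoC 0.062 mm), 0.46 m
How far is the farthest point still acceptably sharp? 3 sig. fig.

0.512 m

Hyperfocal distance H = f²/(N·c) + f = 72²/(22 × 0.062) + 72 = 5184/1.364 + 72 ≈ 3872.6 mm ≈ 3.873 m.
Far limit Df = s·(H − f)/(H − s) = 460 × (3872.6 − 72) / (3872.6 − 460) = 460 × 3800.6 / 3412.6 ≈ 512.30 mm ≈ 0.512 m.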